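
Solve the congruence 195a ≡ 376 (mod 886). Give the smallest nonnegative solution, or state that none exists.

270

gcd(886, 195):
  886 = 4*195 + 106
  195 = 1*106 + 89
  106 = 1*89 + 17
  89 = 5*17 + 4
  17 = 4*4 + 1
  4 = 4*1
so gcd(886, 195) = 1.
1 divides 376, so solutions exist.
Back-substitute for Bézout coefficients:
  1 = 17 - 4*4
  ... = 195*(-209) + 886*(46)
So 195*(-209) ≡ 1 (mod 886); multiply by 376: a ≡ -78584 (mod 886).
Smallest nonnegative: a = -78584 mod 886 = 270.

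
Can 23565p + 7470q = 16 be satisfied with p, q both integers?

gcd(23565, 7470):
  23565 = 3·7470 + 1155
  7470 = 6·1155 + 540
  1155 = 2·540 + 75
  540 = 7·75 + 15
  75 = 5·15
so gcd(23565, 7470) = 15.
15 does not divide 16 (remainder 1), so no integer solutions.

no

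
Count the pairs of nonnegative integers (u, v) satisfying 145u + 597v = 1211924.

14

gcd(597, 145) = 1.
By Bézout, 145×(70) + 597×(-17) = 1.
One solution: (383, 1937).
General: u = 383 + 597t, v = 1937 - 145t.
u ≥ 0 ⇒ t ≥ 0; v ≥ 0 ⇒ t ≤ 13. So t ∈ [0, 13]: 14 solutions.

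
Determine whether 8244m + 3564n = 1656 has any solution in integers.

gcd(8244, 3564):
  8244 = 2*3564 + 1116
  3564 = 3*1116 + 216
  1116 = 5*216 + 36
  216 = 6*36
so gcd(8244, 3564) = 36.
36 divides 1656, so integer solutions exist.

yes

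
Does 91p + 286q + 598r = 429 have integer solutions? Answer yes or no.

yes

gcd(286, 91) = 13  (286 = 3*91 + 13, 91 = 7*13).
gcd(13, 598) = 13.
13 divides 429, so integer solutions exist.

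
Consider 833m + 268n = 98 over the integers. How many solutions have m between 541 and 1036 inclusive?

gcd(833, 268) = 1  (833 = 3*268 + 29, 268 = 9*29 + 7, 29 = 4*7 + 1, 7 = 7*1).
Back-substituting, 833*(37) + 268*(-115) = 1.
Scale by 98: particular solution (3626, -11270); reduce m mod 268: (142, -441).
General solution: m = 142 + 268t, n = -441 - 833t for integer t.
541 ≤ 142 + 268t ≤ 1036 gives t ∈ [2, 3], which is 2 values.

2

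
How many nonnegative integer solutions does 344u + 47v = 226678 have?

gcd(344, 47) = 1.
By Bézout, 344*(22) + 47*(-161) = 1.
One solution: (28, 4618).
General: u = 28 + 47t, v = 4618 - 344t.
u ≥ 0 ⇒ t ≥ 0; v ≥ 0 ⇒ t ≤ 13. So t ∈ [0, 13]: 14 solutions.

14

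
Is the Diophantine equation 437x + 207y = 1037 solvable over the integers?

gcd(437, 207) = 23.
23 does not divide 1037 (remainder 2), so no integer solutions.

no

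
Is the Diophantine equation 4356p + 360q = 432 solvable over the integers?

yes

gcd(4356, 360) = 36  (4356 = 12×360 + 36, 360 = 10×36).
36 divides 432, so integer solutions exist.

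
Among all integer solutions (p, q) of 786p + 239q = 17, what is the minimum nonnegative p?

215

gcd(786, 239) = 1.
1 divides 17, so solutions exist.
By Bézout, 786*(97) + 239*(-319) = 1.
Scale by 17/1 = 17: (p₀, q₀) = (1649, -5423).
General solution: p = 1649 + 239t, q = -5423 - 786t for integer t.
p ≥ 0: smallest is 1649 mod 239 = 215 (at t = -6), with q = -707.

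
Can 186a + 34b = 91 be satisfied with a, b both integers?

gcd(186, 34) = 2.
2 does not divide 91 (remainder 1), so no integer solutions.

no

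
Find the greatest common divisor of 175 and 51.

gcd(175, 51) = 1  (175 = 3*51 + 22, 51 = 2*22 + 7, 22 = 3*7 + 1, 7 = 7*1).

1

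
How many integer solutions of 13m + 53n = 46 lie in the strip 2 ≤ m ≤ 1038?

gcd(53, 13) = 1.
By Bézout, 13*(-4) + 53*(1) = 1.
Particular solution: (28, -6).
General solution: m = 28 + 53t, n = -6 - 13t for integer t.
2 ≤ 28 + 53t ≤ 1038 gives t ∈ [0, 19], which is 20 values.

20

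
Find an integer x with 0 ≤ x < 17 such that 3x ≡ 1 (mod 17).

6

gcd(17, 3) = 1.
By Bézout, 3×(6) + 17×(-1) = 1.
So 3×6 ≡ 1 (mod 17), and 6 mod 17 = 6.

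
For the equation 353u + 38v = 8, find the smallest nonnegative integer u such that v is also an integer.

18

gcd(353, 38):
  353 = 9*38 + 11
  38 = 3*11 + 5
  11 = 2*5 + 1
  5 = 5*1
so gcd(353, 38) = 1.
1 divides 8, so solutions exist.
Back-substitute for Bézout coefficients:
  1 = 11 - 2*5
  ... = 353*(7) + 38*(-65)
Scale by 8/1 = 8: (u₀, v₀) = (56, -520).
General solution: u = 56 + 38t, v = -520 - 353t for integer t.
u ≥ 0: smallest is 56 mod 38 = 18 (at t = -1), with v = -167.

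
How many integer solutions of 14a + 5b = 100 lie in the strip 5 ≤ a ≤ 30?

gcd(14, 5) = 1  (14 = 2×5 + 4, 5 = 1×4 + 1, 4 = 4×1).
Back-substituting, 14×(-1) + 5×(3) = 1.
Scale by 100: particular solution (-100, 300); reduce a mod 5: (0, 20).
General solution: a = 0 + 5t, b = 20 - 14t for integer t.
5 ≤ 0 + 5t ≤ 30 gives t ∈ [1, 6], which is 6 values.

6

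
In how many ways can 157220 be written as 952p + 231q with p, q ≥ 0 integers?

gcd(952, 231) = 7  (952 = 4*231 + 28, 231 = 8*28 + 7, 28 = 4*7).
Back-substituting, 952*(-8) + 231*(33) = 7.
Scale by 22460: one solution is (-179680, 741180). Reduce p mod 33: (5, 660).
General: p = 5 + 33t, q = 660 - 136t.
p ≥ 0 ⇒ t ≥ 0; q ≥ 0 ⇒ t ≤ 4. So t ∈ [0, 4]: 5 solutions.

5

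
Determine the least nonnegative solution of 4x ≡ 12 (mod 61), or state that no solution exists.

gcd(61, 4) = 1.
1 divides 12, so solutions exist.
By Bézout, 4×(-15) + 61×(1) = 1.
So 4×(-15) ≡ 1 (mod 61); multiply by 12: x ≡ -180 (mod 61).
Smallest nonnegative: x = -180 mod 61 = 3.

3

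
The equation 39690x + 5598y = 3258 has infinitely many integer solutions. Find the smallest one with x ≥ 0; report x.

62

gcd(39690, 5598):
  39690 = 7*5598 + 504
  5598 = 11*504 + 54
  504 = 9*54 + 18
  54 = 3*18
so gcd(39690, 5598) = 18.
18 divides 3258, so solutions exist.
Back-substitute for Bézout coefficients:
  18 = 504 - 9*54
  ... = 39690*(100) + 5598*(-709)
Scale by 3258/18 = 181: (x₀, y₀) = (18100, -128329).
General solution: x = 18100 + 311t, y = -128329 - 2205t for integer t.
x ≥ 0: smallest is 18100 mod 311 = 62 (at t = -58), with y = -439.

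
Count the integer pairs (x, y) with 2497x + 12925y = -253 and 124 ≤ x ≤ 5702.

5

gcd(12925, 2497) = 11  (12925 = 5*2497 + 440, 2497 = 5*440 + 297, 440 = 1*297 + 143, 297 = 2*143 + 11, 143 = 13*11).
Back-substituting, 2497*(88) + 12925*(-17) = 11.
Scale by -23: particular solution (-2024, 391); reduce x mod 1175: (326, -63).
General solution: x = 326 + 1175t, y = -63 - 227t for integer t.
124 ≤ 326 + 1175t ≤ 5702 gives t ∈ [0, 4], which is 5 values.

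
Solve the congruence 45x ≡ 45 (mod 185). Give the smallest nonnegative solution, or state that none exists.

1

gcd(185, 45) = 5  (185 = 4*45 + 5, 45 = 9*5).
5 divides 45, so solutions exist.
Back-substituting, 45*(-4) + 185*(1) = 5.
So 45*(-4) ≡ 5 (mod 185); multiply by 9: x ≡ -36 (mod 37).
Smallest nonnegative: x = -36 mod 37 = 1.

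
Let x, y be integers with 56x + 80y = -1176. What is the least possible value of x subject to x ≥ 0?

9

gcd(80, 56) = 8  (80 = 1·56 + 24, 56 = 2·24 + 8, 24 = 3·8).
8 divides -1176, so solutions exist.
Back-substituting, 56·(3) + 80·(-2) = 8.
Scale by -1176/8 = -147: (x₀, y₀) = (-441, 294).
General solution: x = -441 + 10t, y = 294 - 7t for integer t.
x ≥ 0: smallest is -441 mod 10 = 9 (at t = 45), with y = -21.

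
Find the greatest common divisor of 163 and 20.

1

gcd(163, 20) = 1  (163 = 8×20 + 3, 20 = 6×3 + 2, 3 = 1×2 + 1, 2 = 2×1).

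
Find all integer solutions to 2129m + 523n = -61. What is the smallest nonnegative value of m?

380

gcd(2129, 523):
  2129 = 4·523 + 37
  523 = 14·37 + 5
  37 = 7·5 + 2
  5 = 2·2 + 1
  2 = 2·1
so gcd(2129, 523) = 1.
1 divides -61, so solutions exist.
Back-substitute for Bézout coefficients:
  1 = 5 - 2·2
  ... = 2129·(-212) + 523·(863)
Scale by -61/1 = -61: (m₀, n₀) = (12932, -52643).
General solution: m = 12932 + 523t, n = -52643 - 2129t for integer t.
m ≥ 0: smallest is 12932 mod 523 = 380 (at t = -24), with n = -1547.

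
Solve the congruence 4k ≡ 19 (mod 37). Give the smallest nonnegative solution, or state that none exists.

gcd(37, 4) = 1.
1 divides 19, so solutions exist.
By Bézout, 4*(-9) + 37*(1) = 1.
So 4*(-9) ≡ 1 (mod 37); multiply by 19: k ≡ -171 (mod 37).
Smallest nonnegative: k = -171 mod 37 = 14.

14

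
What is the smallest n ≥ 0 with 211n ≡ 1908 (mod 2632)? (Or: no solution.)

gcd(2632, 211) = 1  (2632 = 12×211 + 100, 211 = 2×100 + 11, 100 = 9×11 + 1, 11 = 11×1).
1 divides 1908, so solutions exist.
Back-substituting, 211×(-237) + 2632×(19) = 1.
So 211×(-237) ≡ 1 (mod 2632); multiply by 1908: n ≡ -452196 (mod 2632).
Smallest nonnegative: n = -452196 mod 2632 = 508.

508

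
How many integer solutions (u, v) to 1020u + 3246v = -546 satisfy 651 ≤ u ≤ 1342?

1

gcd(3246, 1020) = 6  (3246 = 3×1020 + 186, 1020 = 5×186 + 90, 186 = 2×90 + 6, 90 = 15×6).
Back-substituting, 1020×(-35) + 3246×(11) = 6.
Scale by -91: particular solution (3185, -1001); reduce u mod 541: (480, -151).
General solution: u = 480 + 541t, v = -151 - 170t for integer t.
651 ≤ 480 + 541t ≤ 1342 gives t ∈ [1, 1], which is 1 value.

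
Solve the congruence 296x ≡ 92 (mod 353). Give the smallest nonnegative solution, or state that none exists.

339

gcd(353, 296) = 1  (353 = 1·296 + 57, 296 = 5·57 + 11, 57 = 5·11 + 2, 11 = 5·2 + 1, 2 = 2·1).
1 divides 92, so solutions exist.
Back-substituting, 296·(161) + 353·(-135) = 1.
So 296·(161) ≡ 1 (mod 353); multiply by 92: x ≡ 14812 (mod 353).
Smallest nonnegative: x = 14812 mod 353 = 339.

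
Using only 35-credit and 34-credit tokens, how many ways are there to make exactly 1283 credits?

1

Need nonnegative integers with 35j + 34k = 1283.
gcd(35, 34) = 1, and 35·(1) + 34·(-1) = 1.
So (j₀, k₀) = (1283, -1283); general j = 1283 + 34t, k = -1283 - 35t.
j ≥ 0 ⇒ t ≥ -37; k ≥ 0 ⇒ t ≤ -37. That's 1 value of t.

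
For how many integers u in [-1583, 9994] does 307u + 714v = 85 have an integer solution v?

gcd(714, 307) = 1  (714 = 2×307 + 100, 307 = 3×100 + 7, 100 = 14×7 + 2, 7 = 3×2 + 1, 2 = 2×1).
Back-substituting, 307×(307) + 714×(-132) = 1.
Scale by 85: particular solution (26095, -11220); reduce u mod 714: (391, -168).
General solution: u = 391 + 714t, v = -168 - 307t for integer t.
-1583 ≤ 391 + 714t ≤ 9994 gives t ∈ [-2, 13], which is 16 values.

16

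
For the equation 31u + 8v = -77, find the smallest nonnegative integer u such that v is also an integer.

5

gcd(31, 8) = 1  (31 = 3*8 + 7, 8 = 1*7 + 1, 7 = 7*1).
1 divides -77, so solutions exist.
Back-substituting, 31*(-1) + 8*(4) = 1.
Scale by -77/1 = -77: (u₀, v₀) = (77, -308).
General solution: u = 77 + 8t, v = -308 - 31t for integer t.
u ≥ 0: smallest is 77 mod 8 = 5 (at t = -9), with v = -29.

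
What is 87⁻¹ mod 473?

87

gcd(473, 87) = 1.
By Bézout, 87×(87) + 473×(-16) = 1.
So 87×87 ≡ 1 (mod 473), and 87 mod 473 = 87.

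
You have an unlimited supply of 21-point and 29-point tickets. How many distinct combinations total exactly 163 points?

1

Need nonnegative integers with 21j + 29k = 163.
gcd(21, 29) = 1, and 21·(-11) + 29·(8) = 1.
So (j₀, k₀) = (-1793, 1304); general j = -1793 + 29t, k = 1304 - 21t.
j ≥ 0 ⇒ t ≥ 62; k ≥ 0 ⇒ t ≤ 62. That's 1 value of t.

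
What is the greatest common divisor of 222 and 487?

gcd(487, 222):
  487 = 2·222 + 43
  222 = 5·43 + 7
  43 = 6·7 + 1
  7 = 7·1
so gcd(487, 222) = 1.

1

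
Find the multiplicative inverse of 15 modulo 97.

gcd(97, 15) = 1.
By Bézout, 15*(13) + 97*(-2) = 1.
So 15*13 ≡ 1 (mod 97), and 13 mod 97 = 13.

13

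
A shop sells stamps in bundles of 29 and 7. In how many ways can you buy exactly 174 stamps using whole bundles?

Need nonnegative integers with 29j + 7k = 174.
gcd(29, 7) = 1, and 29·(1) + 7·(-4) = 1.
So (j₀, k₀) = (174, -696); general j = 174 + 7t, k = -696 - 29t.
j ≥ 0 ⇒ t ≥ -24; k ≥ 0 ⇒ t ≤ -24. That's 1 value of t.

1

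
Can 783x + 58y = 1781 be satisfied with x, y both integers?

gcd(783, 58) = 29  (783 = 13×58 + 29, 58 = 2×29).
29 does not divide 1781 (remainder 12), so no integer solutions.

no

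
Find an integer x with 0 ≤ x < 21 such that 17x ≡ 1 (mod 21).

5

gcd(21, 17) = 1.
By Bézout, 17×(5) + 21×(-4) = 1.
So 17×5 ≡ 1 (mod 21), and 5 mod 21 = 5.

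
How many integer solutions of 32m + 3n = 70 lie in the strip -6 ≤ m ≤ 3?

gcd(32, 3) = 1.
By Bézout, 32*(-1) + 3*(11) = 1.
Particular solution: (2, 2).
General solution: m = 2 + 3t, n = 2 - 32t for integer t.
-6 ≤ 2 + 3t ≤ 3 gives t ∈ [-2, 0], which is 3 values.

3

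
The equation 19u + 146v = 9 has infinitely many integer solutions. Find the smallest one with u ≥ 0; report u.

gcd(146, 19) = 1  (146 = 7·19 + 13, 19 = 1·13 + 6, 13 = 2·6 + 1, 6 = 6·1).
1 divides 9, so solutions exist.
Back-substituting, 19·(-23) + 146·(3) = 1.
Scale by 9/1 = 9: (u₀, v₀) = (-207, 27).
General solution: u = -207 + 146t, v = 27 - 19t for integer t.
u ≥ 0: smallest is -207 mod 146 = 85 (at t = 2), with v = -11.

85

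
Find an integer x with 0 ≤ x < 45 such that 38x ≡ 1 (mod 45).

32

gcd(45, 38):
  45 = 1×38 + 7
  38 = 5×7 + 3
  7 = 2×3 + 1
  3 = 3×1
so gcd(45, 38) = 1.
Back-substitute for Bézout coefficients:
  1 = 7 - 2×3
  ... = 38×(-13) + 45×(11)
So 38×-13 ≡ 1 (mod 45), and -13 mod 45 = 32.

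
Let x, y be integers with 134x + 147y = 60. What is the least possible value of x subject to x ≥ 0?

18

gcd(147, 134):
  147 = 1×134 + 13
  134 = 10×13 + 4
  13 = 3×4 + 1
  4 = 4×1
so gcd(147, 134) = 1.
1 divides 60, so solutions exist.
Back-substitute for Bézout coefficients:
  1 = 13 - 3×4
  ... = 134×(-34) + 147×(31)
Scale by 60/1 = 60: (x₀, y₀) = (-2040, 1860).
General solution: x = -2040 + 147t, y = 1860 - 134t for integer t.
x ≥ 0: smallest is -2040 mod 147 = 18 (at t = 14), with y = -16.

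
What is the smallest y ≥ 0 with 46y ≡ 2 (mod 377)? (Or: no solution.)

gcd(377, 46):
  377 = 8×46 + 9
  46 = 5×9 + 1
  9 = 9×1
so gcd(377, 46) = 1.
1 divides 2, so solutions exist.
Back-substitute for Bézout coefficients:
  1 = 46 - 5×9
  ... = 46×(41) + 377×(-5)
So 46×(41) ≡ 1 (mod 377); multiply by 2: y ≡ 82 (mod 377).
Smallest nonnegative: y = 82 mod 377 = 82.

82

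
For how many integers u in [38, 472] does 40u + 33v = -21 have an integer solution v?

gcd(40, 33) = 1  (40 = 1*33 + 7, 33 = 4*7 + 5, 7 = 1*5 + 2, 5 = 2*2 + 1, 2 = 2*1).
Back-substituting, 40*(-14) + 33*(17) = 1.
Scale by -21: particular solution (294, -357); reduce u mod 33: (30, -37).
General solution: u = 30 + 33t, v = -37 - 40t for integer t.
38 ≤ 30 + 33t ≤ 472 gives t ∈ [1, 13], which is 13 values.

13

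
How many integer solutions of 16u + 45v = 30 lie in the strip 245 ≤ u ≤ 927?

gcd(45, 16) = 1.
By Bézout, 16*(-14) + 45*(5) = 1.
Particular solution: (30, -10).
General solution: u = 30 + 45t, v = -10 - 16t for integer t.
245 ≤ 30 + 45t ≤ 927 gives t ∈ [5, 19], which is 15 values.

15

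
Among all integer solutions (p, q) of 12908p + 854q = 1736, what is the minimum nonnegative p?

9

gcd(12908, 854) = 14.
14 divides 1736, so solutions exist.
By Bézout, 12908×(-26) + 854×(393) = 14.
Scale by 1736/14 = 124: (p₀, q₀) = (-3224, 48732).
General solution: p = -3224 + 61t, q = 48732 - 922t for integer t.
p ≥ 0: smallest is -3224 mod 61 = 9 (at t = 53), with q = -134.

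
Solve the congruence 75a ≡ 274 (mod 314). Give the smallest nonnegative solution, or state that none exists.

gcd(314, 75):
  314 = 4×75 + 14
  75 = 5×14 + 5
  14 = 2×5 + 4
  5 = 1×4 + 1
  4 = 4×1
so gcd(314, 75) = 1.
1 divides 274, so solutions exist.
Back-substitute for Bézout coefficients:
  1 = 5 - 1×4
  ... = 75×(67) + 314×(-16)
So 75×(67) ≡ 1 (mod 314); multiply by 274: a ≡ 18358 (mod 314).
Smallest nonnegative: a = 18358 mod 314 = 146.

146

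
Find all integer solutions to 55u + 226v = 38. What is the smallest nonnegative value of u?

gcd(226, 55):
  226 = 4·55 + 6
  55 = 9·6 + 1
  6 = 6·1
so gcd(226, 55) = 1.
1 divides 38, so solutions exist.
Back-substitute for Bézout coefficients:
  1 = 55 - 9·6
  ... = 55·(37) + 226·(-9)
Scale by 38/1 = 38: (u₀, v₀) = (1406, -342).
General solution: u = 1406 + 226t, v = -342 - 55t for integer t.
u ≥ 0: smallest is 1406 mod 226 = 50 (at t = -6), with v = -12.

50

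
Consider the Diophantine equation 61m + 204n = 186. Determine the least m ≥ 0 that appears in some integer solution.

gcd(204, 61):
  204 = 3*61 + 21
  61 = 2*21 + 19
  21 = 1*19 + 2
  19 = 9*2 + 1
  2 = 2*1
so gcd(204, 61) = 1.
1 divides 186, so solutions exist.
Back-substitute for Bézout coefficients:
  1 = 19 - 9*2
  ... = 61*(97) + 204*(-29)
Scale by 186/1 = 186: (m₀, n₀) = (18042, -5394).
General solution: m = 18042 + 204t, n = -5394 - 61t for integer t.
m ≥ 0: smallest is 18042 mod 204 = 90 (at t = -88), with n = -26.

90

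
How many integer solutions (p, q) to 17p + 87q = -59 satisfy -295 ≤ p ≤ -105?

2

gcd(87, 17) = 1  (87 = 5·17 + 2, 17 = 8·2 + 1, 2 = 2·1).
Back-substituting, 17·(41) + 87·(-8) = 1.
Scale by -59: particular solution (-2419, 472); reduce p mod 87: (17, -4).
General solution: p = 17 + 87t, q = -4 - 17t for integer t.
-295 ≤ 17 + 87t ≤ -105 gives t ∈ [-3, -2], which is 2 values.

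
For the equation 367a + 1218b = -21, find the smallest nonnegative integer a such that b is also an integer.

63

gcd(1218, 367):
  1218 = 3·367 + 117
  367 = 3·117 + 16
  117 = 7·16 + 5
  16 = 3·5 + 1
  5 = 5·1
so gcd(1218, 367) = 1.
1 divides -21, so solutions exist.
Back-substitute for Bézout coefficients:
  1 = 16 - 3·5
  ... = 367·(229) + 1218·(-69)
Scale by -21/1 = -21: (a₀, b₀) = (-4809, 1449).
General solution: a = -4809 + 1218t, b = 1449 - 367t for integer t.
a ≥ 0: smallest is -4809 mod 1218 = 63 (at t = 4), with b = -19.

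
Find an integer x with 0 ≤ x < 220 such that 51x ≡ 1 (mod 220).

151

gcd(220, 51):
  220 = 4·51 + 16
  51 = 3·16 + 3
  16 = 5·3 + 1
  3 = 3·1
so gcd(220, 51) = 1.
Back-substitute for Bézout coefficients:
  1 = 16 - 5·3
  ... = 51·(-69) + 220·(16)
So 51·-69 ≡ 1 (mod 220), and -69 mod 220 = 151.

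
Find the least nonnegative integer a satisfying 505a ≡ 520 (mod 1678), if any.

gcd(1678, 505) = 1  (1678 = 3*505 + 163, 505 = 3*163 + 16, 163 = 10*16 + 3, 16 = 5*3 + 1, 3 = 3*1).
1 divides 520, so solutions exist.
Back-substituting, 505*(525) + 1678*(-158) = 1.
So 505*(525) ≡ 1 (mod 1678); multiply by 520: a ≡ 273000 (mod 1678).
Smallest nonnegative: a = 273000 mod 1678 = 1164.

1164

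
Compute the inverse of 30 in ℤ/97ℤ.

55

gcd(97, 30) = 1  (97 = 3·30 + 7, 30 = 4·7 + 2, 7 = 3·2 + 1, 2 = 2·1).
Back-substituting, 30·(-42) + 97·(13) = 1.
So 30·-42 ≡ 1 (mod 97), and -42 mod 97 = 55.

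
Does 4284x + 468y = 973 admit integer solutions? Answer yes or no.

gcd(4284, 468) = 36  (4284 = 9*468 + 72, 468 = 6*72 + 36, 72 = 2*36).
36 does not divide 973 (remainder 1), so no integer solutions.

no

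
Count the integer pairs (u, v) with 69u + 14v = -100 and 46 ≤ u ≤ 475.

gcd(69, 14):
  69 = 4×14 + 13
  14 = 1×13 + 1
  13 = 13×1
so gcd(69, 14) = 1.
Back-substitute for Bézout coefficients:
  1 = 14 - 1×13
  ... = 69×(-1) + 14×(5)
Scale by -100: particular solution (100, -500); reduce u mod 14: (2, -17).
General solution: u = 2 + 14t, v = -17 - 69t for integer t.
46 ≤ 2 + 14t ≤ 475 gives t ∈ [4, 33], which is 30 values.

30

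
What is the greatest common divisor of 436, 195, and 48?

gcd(436, 195) = 1.
gcd(1, 48) = 1.

1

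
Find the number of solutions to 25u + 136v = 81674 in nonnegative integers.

24

gcd(136, 25):
  136 = 5×25 + 11
  25 = 2×11 + 3
  11 = 3×3 + 2
  3 = 1×2 + 1
  2 = 2×1
so gcd(136, 25) = 1.
Back-substitute for Bézout coefficients:
  1 = 3 - 1×2
  ... = 25×(49) + 136×(-9)
Scale by 81674: one solution is (4002026, -735066). Reduce u mod 136: (90, 584).
General: u = 90 + 136t, v = 584 - 25t.
u ≥ 0 ⇒ t ≥ 0; v ≥ 0 ⇒ t ≤ 23. So t ∈ [0, 23]: 24 solutions.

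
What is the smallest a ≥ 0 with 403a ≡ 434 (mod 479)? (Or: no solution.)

gcd(479, 403) = 1.
1 divides 434, so solutions exist.
By Bézout, 403*(-208) + 479*(175) = 1.
So 403*(-208) ≡ 1 (mod 479); multiply by 434: a ≡ -90272 (mod 479).
Smallest nonnegative: a = -90272 mod 479 = 259.

259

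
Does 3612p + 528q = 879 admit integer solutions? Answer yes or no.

no

gcd(3612, 528) = 12  (3612 = 6·528 + 444, 528 = 1·444 + 84, 444 = 5·84 + 24, 84 = 3·24 + 12, 24 = 2·12).
12 does not divide 879 (remainder 3), so no integer solutions.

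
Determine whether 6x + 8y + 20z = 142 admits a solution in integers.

yes

gcd(8, 6):
  8 = 1·6 + 2
  6 = 3·2
so gcd(8, 6) = 2.
gcd(2, 20) = 2.
2 divides 142, so integer solutions exist.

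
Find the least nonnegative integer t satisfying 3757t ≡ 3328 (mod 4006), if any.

gcd(4006, 3757):
  4006 = 1*3757 + 249
  3757 = 15*249 + 22
  249 = 11*22 + 7
  22 = 3*7 + 1
  7 = 7*1
so gcd(4006, 3757) = 1.
1 divides 3328, so solutions exist.
Back-substitute for Bézout coefficients:
  1 = 22 - 3*7
  ... = 3757*(547) + 4006*(-513)
So 3757*(547) ≡ 1 (mod 4006); multiply by 3328: t ≡ 1820416 (mod 4006).
Smallest nonnegative: t = 1820416 mod 4006 = 1692.

1692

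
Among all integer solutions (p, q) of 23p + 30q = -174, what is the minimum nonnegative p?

gcd(30, 23):
  30 = 1*23 + 7
  23 = 3*7 + 2
  7 = 3*2 + 1
  2 = 2*1
so gcd(30, 23) = 1.
1 divides -174, so solutions exist.
Back-substitute for Bézout coefficients:
  1 = 7 - 3*2
  ... = 23*(-13) + 30*(10)
Scale by -174/1 = -174: (p₀, q₀) = (2262, -1740).
General solution: p = 2262 + 30t, q = -1740 - 23t for integer t.
p ≥ 0: smallest is 2262 mod 30 = 12 (at t = -75), with q = -15.

12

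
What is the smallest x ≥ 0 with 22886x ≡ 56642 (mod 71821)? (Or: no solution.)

gcd(71821, 22886) = 1  (71821 = 3*22886 + 3163, 22886 = 7*3163 + 745, 3163 = 4*745 + 183, 745 = 4*183 + 13, 183 = 14*13 + 1, 13 = 13*1).
1 divides 56642, so solutions exist.
Back-substituting, 22886*(-5495) + 71821*(1751) = 1.
So 22886*(-5495) ≡ 1 (mod 71821); multiply by 56642: x ≡ -311247790 (mod 71821).
Smallest nonnegative: x = -311247790 mod 71821 = 24424.

24424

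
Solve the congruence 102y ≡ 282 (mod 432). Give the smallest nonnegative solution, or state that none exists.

7

gcd(432, 102) = 6  (432 = 4×102 + 24, 102 = 4×24 + 6, 24 = 4×6).
6 divides 282, so solutions exist.
Back-substituting, 102×(17) + 432×(-4) = 6.
So 102×(17) ≡ 6 (mod 432); multiply by 47: y ≡ 799 (mod 72).
Smallest nonnegative: y = 799 mod 72 = 7.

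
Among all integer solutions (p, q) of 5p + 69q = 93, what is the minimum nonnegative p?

gcd(69, 5) = 1.
1 divides 93, so solutions exist.
By Bézout, 5×(14) + 69×(-1) = 1.
Scale by 93/1 = 93: (p₀, q₀) = (1302, -93).
General solution: p = 1302 + 69t, q = -93 - 5t for integer t.
p ≥ 0: smallest is 1302 mod 69 = 60 (at t = -18), with q = -3.

60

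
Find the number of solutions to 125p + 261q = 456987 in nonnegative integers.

14

gcd(261, 125):
  261 = 2·125 + 11
  125 = 11·11 + 4
  11 = 2·4 + 3
  4 = 1·3 + 1
  3 = 3·1
so gcd(261, 125) = 1.
Back-substitute for Bézout coefficients:
  1 = 4 - 1·3
  ... = 125·(71) + 261·(-34)
Scale by 456987: one solution is (32446077, -15537558). Reduce p mod 261: (123, 1692).
General: p = 123 + 261t, q = 1692 - 125t.
p ≥ 0 ⇒ t ≥ 0; q ≥ 0 ⇒ t ≤ 13. So t ∈ [0, 13]: 14 solutions.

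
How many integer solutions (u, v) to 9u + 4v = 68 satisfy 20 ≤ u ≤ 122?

gcd(9, 4):
  9 = 2×4 + 1
  4 = 4×1
so gcd(9, 4) = 1.
Back-substitute for Bézout coefficients:
  1 = 9 - 2×4
  ... = 9×(1) + 4×(-2)
Scale by 68: particular solution (68, -136); reduce u mod 4: (0, 17).
General solution: u = 0 + 4t, v = 17 - 9t for integer t.
20 ≤ 0 + 4t ≤ 122 gives t ∈ [5, 30], which is 26 values.

26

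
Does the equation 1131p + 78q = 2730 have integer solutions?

gcd(1131, 78):
  1131 = 14·78 + 39
  78 = 2·39
so gcd(1131, 78) = 39.
39 divides 2730, so integer solutions exist.

yes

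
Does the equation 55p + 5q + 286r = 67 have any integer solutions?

gcd(55, 5):
  55 = 11×5
so gcd(55, 5) = 5.
gcd(5, 286) = 1.
1 divides 67, so integer solutions exist.

yes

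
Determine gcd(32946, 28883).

17

gcd(32946, 28883):
  32946 = 1×28883 + 4063
  28883 = 7×4063 + 442
  4063 = 9×442 + 85
  442 = 5×85 + 17
  85 = 5×17
so gcd(32946, 28883) = 17.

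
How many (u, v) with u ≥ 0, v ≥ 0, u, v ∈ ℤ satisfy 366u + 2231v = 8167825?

gcd(2231, 366):
  2231 = 6·366 + 35
  366 = 10·35 + 16
  35 = 2·16 + 3
  16 = 5·3 + 1
  3 = 3·1
so gcd(2231, 366) = 1.
Back-substitute for Bézout coefficients:
  1 = 16 - 5·3
  ... = 366·(701) + 2231·(-115)
Scale by 8167825: one solution is (5725645325, -939299875). Reduce u mod 2231: (232, 3623).
General: u = 232 + 2231t, v = 3623 - 366t.
u ≥ 0 ⇒ t ≥ 0; v ≥ 0 ⇒ t ≤ 9. So t ∈ [0, 9]: 10 solutions.

10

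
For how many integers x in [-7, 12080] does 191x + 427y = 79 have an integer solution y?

28

gcd(427, 191) = 1  (427 = 2·191 + 45, 191 = 4·45 + 11, 45 = 4·11 + 1, 11 = 11·1).
Back-substituting, 191·(-38) + 427·(17) = 1.
Scale by 79: particular solution (-3002, 1343); reduce x mod 427: (414, -185).
General solution: x = 414 + 427t, y = -185 - 191t for integer t.
-7 ≤ 414 + 427t ≤ 12080 gives t ∈ [0, 27], which is 28 values.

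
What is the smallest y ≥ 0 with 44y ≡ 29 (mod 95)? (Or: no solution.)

46

gcd(95, 44):
  95 = 2·44 + 7
  44 = 6·7 + 2
  7 = 3·2 + 1
  2 = 2·1
so gcd(95, 44) = 1.
1 divides 29, so solutions exist.
Back-substitute for Bézout coefficients:
  1 = 7 - 3·2
  ... = 44·(-41) + 95·(19)
So 44·(-41) ≡ 1 (mod 95); multiply by 29: y ≡ -1189 (mod 95).
Smallest nonnegative: y = -1189 mod 95 = 46.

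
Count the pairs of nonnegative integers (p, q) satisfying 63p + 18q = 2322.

19

gcd(63, 18) = 9.
By Bézout, 63·(1) + 18·(-3) = 9.
One solution: (0, 129).
General: p = 0 + 2t, q = 129 - 7t.
p ≥ 0 ⇒ t ≥ 0; q ≥ 0 ⇒ t ≤ 18. So t ∈ [0, 18]: 19 solutions.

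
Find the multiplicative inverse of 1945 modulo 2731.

gcd(2731, 1945):
  2731 = 1×1945 + 786
  1945 = 2×786 + 373
  786 = 2×373 + 40
  373 = 9×40 + 13
  40 = 3×13 + 1
  13 = 13×1
so gcd(2731, 1945) = 1.
Back-substitute for Bézout coefficients:
  1 = 40 - 3×13
  ... = 1945×(-205) + 2731×(146)
So 1945×-205 ≡ 1 (mod 2731), and -205 mod 2731 = 2526.

2526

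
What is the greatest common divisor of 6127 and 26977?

1

gcd(26977, 6127):
  26977 = 4*6127 + 2469
  6127 = 2*2469 + 1189
  2469 = 2*1189 + 91
  1189 = 13*91 + 6
  91 = 15*6 + 1
  6 = 6*1
so gcd(26977, 6127) = 1.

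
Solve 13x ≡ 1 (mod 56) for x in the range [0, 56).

13

gcd(56, 13):
  56 = 4*13 + 4
  13 = 3*4 + 1
  4 = 4*1
so gcd(56, 13) = 1.
Back-substitute for Bézout coefficients:
  1 = 13 - 3*4
  ... = 13*(13) + 56*(-3)
So 13*13 ≡ 1 (mod 56), and 13 mod 56 = 13.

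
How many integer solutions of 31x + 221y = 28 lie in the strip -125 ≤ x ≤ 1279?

gcd(221, 31) = 1  (221 = 7·31 + 4, 31 = 7·4 + 3, 4 = 1·3 + 1, 3 = 3·1).
Back-substituting, 31·(-57) + 221·(8) = 1.
Scale by 28: particular solution (-1596, 224); reduce x mod 221: (172, -24).
General solution: x = 172 + 221t, y = -24 - 31t for integer t.
-125 ≤ 172 + 221t ≤ 1279 gives t ∈ [-1, 5], which is 7 values.

7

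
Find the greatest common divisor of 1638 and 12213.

gcd(12213, 1638):
  12213 = 7*1638 + 747
  1638 = 2*747 + 144
  747 = 5*144 + 27
  144 = 5*27 + 9
  27 = 3*9
so gcd(12213, 1638) = 9.

9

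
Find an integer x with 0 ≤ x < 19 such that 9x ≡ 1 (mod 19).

gcd(19, 9) = 1.
By Bézout, 9×(-2) + 19×(1) = 1.
So 9×-2 ≡ 1 (mod 19), and -2 mod 19 = 17.

17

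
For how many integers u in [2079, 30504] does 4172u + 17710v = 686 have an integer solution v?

gcd(17710, 4172) = 14  (17710 = 4*4172 + 1022, 4172 = 4*1022 + 84, 1022 = 12*84 + 14, 84 = 6*14).
Back-substituting, 4172*(-208) + 17710*(49) = 14.
Scale by 49: particular solution (-10192, 2401); reduce u mod 1265: (1193, -281).
General solution: u = 1193 + 1265t, v = -281 - 298t for integer t.
2079 ≤ 1193 + 1265t ≤ 30504 gives t ∈ [1, 23], which is 23 values.

23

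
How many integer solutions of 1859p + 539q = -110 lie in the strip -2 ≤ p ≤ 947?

20

gcd(1859, 539) = 11.
By Bézout, 1859·(-20) + 539·(69) = 11.
Particular solution: (4, -14).
General solution: p = 4 + 49t, q = -14 - 169t for integer t.
-2 ≤ 4 + 49t ≤ 947 gives t ∈ [0, 19], which is 20 values.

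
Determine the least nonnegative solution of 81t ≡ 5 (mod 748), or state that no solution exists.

gcd(748, 81) = 1  (748 = 9*81 + 19, 81 = 4*19 + 5, 19 = 3*5 + 4, 5 = 1*4 + 1, 4 = 4*1).
1 divides 5, so solutions exist.
Back-substituting, 81*(157) + 748*(-17) = 1.
So 81*(157) ≡ 1 (mod 748); multiply by 5: t ≡ 785 (mod 748).
Smallest nonnegative: t = 785 mod 748 = 37.

37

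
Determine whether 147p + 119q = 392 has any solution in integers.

yes

gcd(147, 119) = 7.
7 divides 392, so integer solutions exist.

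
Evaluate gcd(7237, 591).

gcd(7237, 591):
  7237 = 12*591 + 145
  591 = 4*145 + 11
  145 = 13*11 + 2
  11 = 5*2 + 1
  2 = 2*1
so gcd(7237, 591) = 1.

1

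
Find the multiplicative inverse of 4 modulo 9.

gcd(9, 4) = 1.
By Bézout, 4·(-2) + 9·(1) = 1.
So 4·-2 ≡ 1 (mod 9), and -2 mod 9 = 7.

7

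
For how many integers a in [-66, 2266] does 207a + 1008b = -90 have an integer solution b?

21

gcd(1008, 207):
  1008 = 4×207 + 180
  207 = 1×180 + 27
  180 = 6×27 + 18
  27 = 1×18 + 9
  18 = 2×9
so gcd(1008, 207) = 9.
Back-substitute for Bézout coefficients:
  9 = 27 - 1×18
  ... = 207×(39) + 1008×(-8)
Scale by -10: particular solution (-390, 80); reduce a mod 112: (58, -12).
General solution: a = 58 + 112t, b = -12 - 23t for integer t.
-66 ≤ 58 + 112t ≤ 2266 gives t ∈ [-1, 19], which is 21 values.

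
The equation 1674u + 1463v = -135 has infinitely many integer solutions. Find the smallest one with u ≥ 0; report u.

873

gcd(1674, 1463) = 1.
1 divides -135, so solutions exist.
By Bézout, 1674×(-104) + 1463×(119) = 1.
Scale by -135/1 = -135: (u₀, v₀) = (14040, -16065).
General solution: u = 14040 + 1463t, v = -16065 - 1674t for integer t.
u ≥ 0: smallest is 14040 mod 1463 = 873 (at t = -9), with v = -999.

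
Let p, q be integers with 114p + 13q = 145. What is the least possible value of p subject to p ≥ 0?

gcd(114, 13) = 1  (114 = 8×13 + 10, 13 = 1×10 + 3, 10 = 3×3 + 1, 3 = 3×1).
1 divides 145, so solutions exist.
Back-substituting, 114×(4) + 13×(-35) = 1.
Scale by 145/1 = 145: (p₀, q₀) = (580, -5075).
General solution: p = 580 + 13t, q = -5075 - 114t for integer t.
p ≥ 0: smallest is 580 mod 13 = 8 (at t = -44), with q = -59.

8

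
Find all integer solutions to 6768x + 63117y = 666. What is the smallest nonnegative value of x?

1772

gcd(63117, 6768) = 9  (63117 = 9·6768 + 2205, 6768 = 3·2205 + 153, 2205 = 14·153 + 63, 153 = 2·63 + 27, 63 = 2·27 + 9, 27 = 3·9).
9 divides 666, so solutions exist.
Back-substituting, 6768·(-2061) + 63117·(221) = 9.
Scale by 666/9 = 74: (x₀, y₀) = (-152514, 16354).
General solution: x = -152514 + 7013t, y = 16354 - 752t for integer t.
x ≥ 0: smallest is -152514 mod 7013 = 1772 (at t = 22), with y = -190.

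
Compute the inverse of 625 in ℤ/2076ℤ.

661

gcd(2076, 625) = 1.
By Bézout, 625×(661) + 2076×(-199) = 1.
So 625×661 ≡ 1 (mod 2076), and 661 mod 2076 = 661.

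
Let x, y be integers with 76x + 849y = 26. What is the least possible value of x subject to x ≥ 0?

gcd(849, 76) = 1  (849 = 11·76 + 13, 76 = 5·13 + 11, 13 = 1·11 + 2, 11 = 5·2 + 1, 2 = 2·1).
1 divides 26, so solutions exist.
Back-substituting, 76·(391) + 849·(-35) = 1.
Scale by 26/1 = 26: (x₀, y₀) = (10166, -910).
General solution: x = 10166 + 849t, y = -910 - 76t for integer t.
x ≥ 0: smallest is 10166 mod 849 = 827 (at t = -11), with y = -74.

827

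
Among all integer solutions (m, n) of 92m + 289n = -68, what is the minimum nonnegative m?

gcd(289, 92) = 1  (289 = 3×92 + 13, 92 = 7×13 + 1, 13 = 13×1).
1 divides -68, so solutions exist.
Back-substituting, 92×(22) + 289×(-7) = 1.
Scale by -68/1 = -68: (m₀, n₀) = (-1496, 476).
General solution: m = -1496 + 289t, n = 476 - 92t for integer t.
m ≥ 0: smallest is -1496 mod 289 = 238 (at t = 6), with n = -76.

238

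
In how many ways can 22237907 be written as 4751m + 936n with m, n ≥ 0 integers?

5

gcd(4751, 936):
  4751 = 5·936 + 71
  936 = 13·71 + 13
  71 = 5·13 + 6
  13 = 2·6 + 1
  6 = 6·1
so gcd(4751, 936) = 1.
Back-substitute for Bézout coefficients:
  1 = 13 - 2·6
  ... = 4751·(-145) + 936·(736)
Scale by 22237907: one solution is (-3224496515, 16367099552). Reduce m mod 936: (85, 23327).
General: m = 85 + 936t, n = 23327 - 4751t.
m ≥ 0 ⇒ t ≥ 0; n ≥ 0 ⇒ t ≤ 4. So t ∈ [0, 4]: 5 solutions.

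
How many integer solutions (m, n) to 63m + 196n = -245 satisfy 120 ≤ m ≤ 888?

27

gcd(196, 63) = 7  (196 = 3·63 + 7, 63 = 9·7).
Back-substituting, 63·(-3) + 196·(1) = 7.
Scale by -35: particular solution (105, -35); reduce m mod 28: (21, -8).
General solution: m = 21 + 28t, n = -8 - 9t for integer t.
120 ≤ 21 + 28t ≤ 888 gives t ∈ [4, 30], which is 27 values.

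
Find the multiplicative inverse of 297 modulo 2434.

gcd(2434, 297):
  2434 = 8×297 + 58
  297 = 5×58 + 7
  58 = 8×7 + 2
  7 = 3×2 + 1
  2 = 2×1
so gcd(2434, 297) = 1.
Back-substitute for Bézout coefficients:
  1 = 7 - 3×2
  ... = 297×(1049) + 2434×(-128)
So 297×1049 ≡ 1 (mod 2434), and 1049 mod 2434 = 1049.

1049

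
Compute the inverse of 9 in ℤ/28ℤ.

25

gcd(28, 9) = 1.
By Bézout, 9×(-3) + 28×(1) = 1.
So 9×-3 ≡ 1 (mod 28), and -3 mod 28 = 25.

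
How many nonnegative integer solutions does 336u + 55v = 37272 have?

gcd(336, 55) = 1.
By Bézout, 336×(-9) + 55×(55) = 1.
One solution: (52, 360).
General: u = 52 + 55t, v = 360 - 336t.
u ≥ 0 ⇒ t ≥ 0; v ≥ 0 ⇒ t ≤ 1. So t ∈ [0, 1]: 2 solutions.

2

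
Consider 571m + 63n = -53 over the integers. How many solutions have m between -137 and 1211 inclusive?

21

gcd(571, 63) = 1  (571 = 9·63 + 4, 63 = 15·4 + 3, 4 = 1·3 + 1, 3 = 3·1).
Back-substituting, 571·(16) + 63·(-145) = 1.
Scale by -53: particular solution (-848, 7685); reduce m mod 63: (34, -309).
General solution: m = 34 + 63t, n = -309 - 571t for integer t.
-137 ≤ 34 + 63t ≤ 1211 gives t ∈ [-2, 18], which is 21 values.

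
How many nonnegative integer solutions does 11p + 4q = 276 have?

7

gcd(11, 4) = 1  (11 = 2×4 + 3, 4 = 1×3 + 1, 3 = 3×1).
Back-substituting, 11×(-1) + 4×(3) = 1.
Scale by 276: one solution is (-276, 828). Reduce p mod 4: (0, 69).
General: p = 0 + 4t, q = 69 - 11t.
p ≥ 0 ⇒ t ≥ 0; q ≥ 0 ⇒ t ≤ 6. So t ∈ [0, 6]: 7 solutions.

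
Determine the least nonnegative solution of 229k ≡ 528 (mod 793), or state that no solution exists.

gcd(793, 229) = 1.
1 divides 528, so solutions exist.
By Bézout, 229·(187) + 793·(-54) = 1.
So 229·(187) ≡ 1 (mod 793); multiply by 528: k ≡ 98736 (mod 793).
Smallest nonnegative: k = 98736 mod 793 = 404.

404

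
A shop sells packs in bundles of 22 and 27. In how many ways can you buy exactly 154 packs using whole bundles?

Need nonnegative integers with 22j + 27k = 154.
gcd(22, 27) = 1, and 22·(-11) + 27·(9) = 1.
So (j₀, k₀) = (-1694, 1386); general j = -1694 + 27t, k = 1386 - 22t.
j ≥ 0 ⇒ t ≥ 63; k ≥ 0 ⇒ t ≤ 63. That's 1 value of t.

1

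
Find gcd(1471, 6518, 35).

gcd(6518, 1471):
  6518 = 4*1471 + 634
  1471 = 2*634 + 203
  634 = 3*203 + 25
  203 = 8*25 + 3
  25 = 8*3 + 1
  3 = 3*1
so gcd(6518, 1471) = 1.
gcd(1, 35) = 1.

1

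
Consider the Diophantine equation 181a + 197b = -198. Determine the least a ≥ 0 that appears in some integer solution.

gcd(197, 181) = 1  (197 = 1*181 + 16, 181 = 11*16 + 5, 16 = 3*5 + 1, 5 = 5*1).
1 divides -198, so solutions exist.
Back-substituting, 181*(-37) + 197*(34) = 1.
Scale by -198/1 = -198: (a₀, b₀) = (7326, -6732).
General solution: a = 7326 + 197t, b = -6732 - 181t for integer t.
a ≥ 0: smallest is 7326 mod 197 = 37 (at t = -37), with b = -35.

37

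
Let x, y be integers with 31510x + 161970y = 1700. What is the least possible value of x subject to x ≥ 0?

1244

gcd(161970, 31510) = 10  (161970 = 5×31510 + 4420, 31510 = 7×4420 + 570, 4420 = 7×570 + 430, 570 = 1×430 + 140, 430 = 3×140 + 10, 140 = 14×10).
10 divides 1700, so solutions exist.
Back-substituting, 31510×(-1136) + 161970×(221) = 10.
Scale by 1700/10 = 170: (x₀, y₀) = (-193120, 37570).
General solution: x = -193120 + 16197t, y = 37570 - 3151t for integer t.
x ≥ 0: smallest is -193120 mod 16197 = 1244 (at t = 12), with y = -242.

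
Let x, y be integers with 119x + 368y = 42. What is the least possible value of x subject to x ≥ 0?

22

gcd(368, 119) = 1  (368 = 3*119 + 11, 119 = 10*11 + 9, 11 = 1*9 + 2, 9 = 4*2 + 1, 2 = 2*1).
1 divides 42, so solutions exist.
Back-substituting, 119*(167) + 368*(-54) = 1.
Scale by 42/1 = 42: (x₀, y₀) = (7014, -2268).
General solution: x = 7014 + 368t, y = -2268 - 119t for integer t.
x ≥ 0: smallest is 7014 mod 368 = 22 (at t = -19), with y = -7.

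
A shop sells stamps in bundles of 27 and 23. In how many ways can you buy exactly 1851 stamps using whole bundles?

3

Need nonnegative integers with 27j + 23k = 1851.
gcd(27, 23) = 1, and 27·(6) + 23·(-7) = 1.
So (j₀, k₀) = (11106, -12957); general j = 11106 + 23t, k = -12957 - 27t.
j ≥ 0 ⇒ t ≥ -482; k ≥ 0 ⇒ t ≤ -480. That's 3 values of t.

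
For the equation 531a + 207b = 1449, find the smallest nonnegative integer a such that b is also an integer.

0

gcd(531, 207) = 9  (531 = 2·207 + 117, 207 = 1·117 + 90, 117 = 1·90 + 27, 90 = 3·27 + 9, 27 = 3·9).
9 divides 1449, so solutions exist.
Back-substituting, 531·(-7) + 207·(18) = 9.
Scale by 1449/9 = 161: (a₀, b₀) = (-1127, 2898).
General solution: a = -1127 + 23t, b = 2898 - 59t for integer t.
a ≥ 0: smallest is -1127 mod 23 = 0 (at t = 49), with b = 7.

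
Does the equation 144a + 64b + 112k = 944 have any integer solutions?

gcd(144, 64) = 16  (144 = 2×64 + 16, 64 = 4×16).
gcd(16, 112) = 16.
16 divides 944, so integer solutions exist.

yes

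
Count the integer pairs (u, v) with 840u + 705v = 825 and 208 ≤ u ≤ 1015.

gcd(840, 705):
  840 = 1×705 + 135
  705 = 5×135 + 30
  135 = 4×30 + 15
  30 = 2×15
so gcd(840, 705) = 15.
Back-substitute for Bézout coefficients:
  15 = 135 - 4×30
  ... = 840×(21) + 705×(-25)
Scale by 55: particular solution (1155, -1375); reduce u mod 47: (27, -31).
General solution: u = 27 + 47t, v = -31 - 56t for integer t.
208 ≤ 27 + 47t ≤ 1015 gives t ∈ [4, 21], which is 18 values.

18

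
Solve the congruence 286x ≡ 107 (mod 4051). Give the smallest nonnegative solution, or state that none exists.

gcd(4051, 286) = 1  (4051 = 14×286 + 47, 286 = 6×47 + 4, 47 = 11×4 + 3, 4 = 1×3 + 1, 3 = 3×1).
1 divides 107, so solutions exist.
Back-substituting, 286×(1034) + 4051×(-73) = 1.
So 286×(1034) ≡ 1 (mod 4051); multiply by 107: x ≡ 110638 (mod 4051).
Smallest nonnegative: x = 110638 mod 4051 = 1261.

1261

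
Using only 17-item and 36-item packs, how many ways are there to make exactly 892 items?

Need nonnegative integers with 17j + 36k = 892.
gcd(17, 36) = 1, and 17·(17) + 36·(-8) = 1.
So (j₀, k₀) = (15164, -7136); general j = 15164 + 36t, k = -7136 - 17t.
j ≥ 0 ⇒ t ≥ -421; k ≥ 0 ⇒ t ≤ -420. That's 2 values of t.

2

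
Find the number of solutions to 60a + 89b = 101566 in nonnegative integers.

gcd(89, 60) = 1  (89 = 1·60 + 29, 60 = 2·29 + 2, 29 = 14·2 + 1, 2 = 2·1).
Back-substituting, 60·(-43) + 89·(29) = 1.
Scale by 101566: one solution is (-4367338, 2945414). Reduce a mod 89: (70, 1094).
General: a = 70 + 89t, b = 1094 - 60t.
a ≥ 0 ⇒ t ≥ 0; b ≥ 0 ⇒ t ≤ 18. So t ∈ [0, 18]: 19 solutions.

19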